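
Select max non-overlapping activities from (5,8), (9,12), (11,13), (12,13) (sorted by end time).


Greedy: pick earliest-ending, then skip overlaps.
Selected (3 activities): [(5, 8), (9, 12), (12, 13)]


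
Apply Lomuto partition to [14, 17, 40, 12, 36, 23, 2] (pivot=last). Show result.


Elements <= 2 go left of pivot.
Result: [2, 17, 40, 12, 36, 23, 14], pivot at index 0


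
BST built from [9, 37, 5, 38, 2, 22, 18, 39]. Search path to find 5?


BST root = 9
Search for 5: compare at each node
Path: [9, 5]


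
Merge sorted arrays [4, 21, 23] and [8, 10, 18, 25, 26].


Compare heads, take smaller each step.
Merged: [4, 8, 10, 18, 21, 23, 25, 26]


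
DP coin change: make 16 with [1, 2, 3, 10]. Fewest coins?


dp[0]=0; dp[i]=1+min(dp[i-c] for c in coins)
...dp[11]=2, dp[12]=2, dp[13]=2, dp[14]=3, dp[15]=3, dp[16]=3
Minimum coins for 16 = 3


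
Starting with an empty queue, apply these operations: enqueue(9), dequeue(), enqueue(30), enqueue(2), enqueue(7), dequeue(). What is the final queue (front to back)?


enqueue(9) -> [9]
dequeue() returns 9 -> []
enqueue(30) -> [30]
enqueue(2) -> [30, 2]
enqueue(7) -> [30, 2, 7]
dequeue() returns 30 -> [2, 7]
Final queue (front to back): [2, 7]


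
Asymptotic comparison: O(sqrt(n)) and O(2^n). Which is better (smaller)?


sublinear grows slower than exponential
O(sqrt(n)) is asymptotically smaller; O(2^n) grows faster


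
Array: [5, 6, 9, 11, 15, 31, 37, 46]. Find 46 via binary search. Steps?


Search for 46:
[0,7] mid=3 arr[3]=11
[4,7] mid=5 arr[5]=31
[6,7] mid=6 arr[6]=37
[7,7] mid=7 arr[7]=46
Total: 4 comparisons


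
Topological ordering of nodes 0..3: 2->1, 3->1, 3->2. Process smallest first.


Kahn's algorithm, process smallest node first
Order: [0, 3, 2, 1]


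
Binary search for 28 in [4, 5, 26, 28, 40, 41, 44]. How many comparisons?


Search for 28:
[0,6] mid=3 arr[3]=28
Total: 1 comparisons


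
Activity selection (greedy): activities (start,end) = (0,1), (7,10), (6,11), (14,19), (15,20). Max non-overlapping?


Greedy: pick earliest-ending, then skip overlaps.
Selected (3 activities): [(0, 1), (7, 10), (14, 19)]


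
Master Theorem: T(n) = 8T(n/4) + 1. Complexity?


a=8, b=4, c=0. log_4(8)=1.5 > c=0. Case 1: O(n^log_b(a)) = O(n^1.500)
Complexity: O(n^1.500)


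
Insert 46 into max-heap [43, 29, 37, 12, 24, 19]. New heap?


Append 46: [43, 29, 37, 12, 24, 19, 46]
Bubble up: swap idx 6(46) with idx 2(37); swap idx 2(46) with idx 0(43)
Result: [46, 29, 43, 12, 24, 19, 37]


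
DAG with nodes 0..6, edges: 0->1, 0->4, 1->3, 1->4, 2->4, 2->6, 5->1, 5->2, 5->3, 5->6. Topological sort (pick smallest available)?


Kahn's algorithm, process smallest node first
Order: [0, 5, 1, 2, 3, 4, 6]


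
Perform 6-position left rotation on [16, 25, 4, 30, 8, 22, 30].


Left rotate by 6: [30, 16, 25, 4, 30, 8, 22]


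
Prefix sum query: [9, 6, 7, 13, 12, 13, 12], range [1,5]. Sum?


Prefix sums: [0, 9, 15, 22, 35, 47, 60, 72]
Sum[1..5] = prefix[6] - prefix[1] = 60 - 9 = 51


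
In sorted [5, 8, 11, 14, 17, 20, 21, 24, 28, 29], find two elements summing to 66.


Two pointers: lo=0, hi=9
No pair sums to 66


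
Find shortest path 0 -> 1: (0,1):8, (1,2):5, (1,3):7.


Dijkstra from 0:
Distances: {0: 0, 1: 8, 2: 13, 3: 15}
Shortest distance to 1 = 8, path = [0, 1]


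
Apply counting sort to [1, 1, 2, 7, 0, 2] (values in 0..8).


Count array: [1, 2, 2, 0, 0, 0, 0, 1, 0]
Reconstruct: [0, 1, 1, 2, 2, 7]


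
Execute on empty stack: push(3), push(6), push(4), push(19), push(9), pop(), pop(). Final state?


push(3) -> [3]
push(6) -> [3, 6]
push(4) -> [3, 6, 4]
push(19) -> [3, 6, 4, 19]
push(9) -> [3, 6, 4, 19, 9]
pop() returns 9 -> [3, 6, 4, 19]
pop() returns 19 -> [3, 6, 4]
Final stack (bottom to top): [3, 6, 4]


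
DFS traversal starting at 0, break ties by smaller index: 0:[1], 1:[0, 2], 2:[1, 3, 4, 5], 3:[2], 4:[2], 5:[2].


DFS stack-based: start with [0]
Visit order: [0, 1, 2, 3, 4, 5]


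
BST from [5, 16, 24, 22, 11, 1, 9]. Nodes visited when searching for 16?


BST root = 5
Search for 16: compare at each node
Path: [5, 16]


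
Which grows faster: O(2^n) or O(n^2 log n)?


n^2 log n grows slower than exponential
O(n^2 log n) is asymptotically smaller; O(2^n) grows faster


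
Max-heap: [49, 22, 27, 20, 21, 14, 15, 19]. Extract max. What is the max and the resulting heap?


Max = 49
Replace root with last, heapify down
Resulting heap: [27, 22, 19, 20, 21, 14, 15]


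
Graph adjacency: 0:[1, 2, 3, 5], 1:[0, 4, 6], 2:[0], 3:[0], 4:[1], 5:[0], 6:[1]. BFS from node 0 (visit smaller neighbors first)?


BFS queue: start with [0]
Visit order: [0, 1, 2, 3, 5, 4, 6]


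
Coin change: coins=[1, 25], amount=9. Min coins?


dp[0]=0; dp[i]=1+min(dp[i-c] for c in coins)
...dp[4]=4, dp[5]=5, dp[6]=6, dp[7]=7, dp[8]=8, dp[9]=9
Minimum coins for 9 = 9


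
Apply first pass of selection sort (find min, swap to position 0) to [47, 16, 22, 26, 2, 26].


After one pass: [2, 16, 22, 26, 47, 26]


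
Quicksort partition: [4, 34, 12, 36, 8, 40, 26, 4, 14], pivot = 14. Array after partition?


Elements <= 14 go left of pivot.
Result: [4, 12, 8, 4, 14, 40, 26, 36, 34], pivot at index 4


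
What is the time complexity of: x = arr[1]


Analysis: constant-time operation, no loop
Complexity: O(1)


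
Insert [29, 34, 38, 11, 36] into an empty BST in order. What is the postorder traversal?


Root = 29; build tree by BST insertion.
Postorder traversal: [11, 36, 38, 34, 29]


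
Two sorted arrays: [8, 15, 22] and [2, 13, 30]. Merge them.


Compare heads, take smaller each step.
Merged: [2, 8, 13, 15, 22, 30]


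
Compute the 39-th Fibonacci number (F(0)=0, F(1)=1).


F(n)=F(n-1)+F(n-2)
...F(37)=24157817, F(38)=39088169, F(39)=63245986


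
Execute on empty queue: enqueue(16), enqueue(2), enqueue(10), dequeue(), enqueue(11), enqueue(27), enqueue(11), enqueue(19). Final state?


enqueue(16) -> [16]
enqueue(2) -> [16, 2]
enqueue(10) -> [16, 2, 10]
dequeue() returns 16 -> [2, 10]
enqueue(11) -> [2, 10, 11]
enqueue(27) -> [2, 10, 11, 27]
enqueue(11) -> [2, 10, 11, 27, 11]
enqueue(19) -> [2, 10, 11, 27, 11, 19]
Final queue (front to back): [2, 10, 11, 27, 11, 19]


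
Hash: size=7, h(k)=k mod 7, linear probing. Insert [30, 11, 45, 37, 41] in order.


Insertions: 30->slot 2; 11->slot 4; 45->slot 3; 37->slot 5; 41->slot 6
Table: [None, None, 30, 45, 11, 37, 41]


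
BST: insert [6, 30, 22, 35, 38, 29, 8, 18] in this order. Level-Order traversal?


Root = 6; build tree by BST insertion.
Level-Order traversal: [6, 30, 22, 35, 8, 29, 38, 18]


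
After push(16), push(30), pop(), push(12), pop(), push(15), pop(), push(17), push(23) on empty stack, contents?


push(16) -> [16]
push(30) -> [16, 30]
pop() returns 30 -> [16]
push(12) -> [16, 12]
pop() returns 12 -> [16]
push(15) -> [16, 15]
pop() returns 15 -> [16]
push(17) -> [16, 17]
push(23) -> [16, 17, 23]
Final stack (bottom to top): [16, 17, 23]


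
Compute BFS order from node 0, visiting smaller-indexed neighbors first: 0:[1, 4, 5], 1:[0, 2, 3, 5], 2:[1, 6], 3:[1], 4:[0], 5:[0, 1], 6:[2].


BFS queue: start with [0]
Visit order: [0, 1, 4, 5, 2, 3, 6]


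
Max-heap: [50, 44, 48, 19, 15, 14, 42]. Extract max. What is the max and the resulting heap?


Max = 50
Replace root with last, heapify down
Resulting heap: [48, 44, 42, 19, 15, 14]


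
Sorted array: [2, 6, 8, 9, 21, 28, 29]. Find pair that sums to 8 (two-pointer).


Two pointers: lo=0, hi=6
Found pair: (2, 6) summing to 8


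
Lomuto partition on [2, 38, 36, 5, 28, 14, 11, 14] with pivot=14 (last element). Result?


Elements <= 14 go left of pivot.
Result: [2, 5, 14, 11, 14, 36, 38, 28], pivot at index 4


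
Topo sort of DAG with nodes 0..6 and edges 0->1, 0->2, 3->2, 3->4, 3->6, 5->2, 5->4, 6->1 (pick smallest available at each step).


Kahn's algorithm, process smallest node first
Order: [0, 3, 5, 2, 4, 6, 1]


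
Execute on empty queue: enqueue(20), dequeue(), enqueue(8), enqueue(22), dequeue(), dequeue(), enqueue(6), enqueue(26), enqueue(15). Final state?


enqueue(20) -> [20]
dequeue() returns 20 -> []
enqueue(8) -> [8]
enqueue(22) -> [8, 22]
dequeue() returns 8 -> [22]
dequeue() returns 22 -> []
enqueue(6) -> [6]
enqueue(26) -> [6, 26]
enqueue(15) -> [6, 26, 15]
Final queue (front to back): [6, 26, 15]


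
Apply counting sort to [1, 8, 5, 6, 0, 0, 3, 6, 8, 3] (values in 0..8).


Count array: [2, 1, 0, 2, 0, 1, 2, 0, 2]
Reconstruct: [0, 0, 1, 3, 3, 5, 6, 6, 8, 8]


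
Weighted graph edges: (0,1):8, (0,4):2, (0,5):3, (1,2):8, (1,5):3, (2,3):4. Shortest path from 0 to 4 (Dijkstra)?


Dijkstra from 0:
Distances: {0: 0, 1: 6, 2: 14, 3: 18, 4: 2, 5: 3}
Shortest distance to 4 = 2, path = [0, 4]


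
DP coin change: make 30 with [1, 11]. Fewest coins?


dp[0]=0; dp[i]=1+min(dp[i-c] for c in coins)
...dp[25]=5, dp[26]=6, dp[27]=7, dp[28]=8, dp[29]=9, dp[30]=10
Minimum coins for 30 = 10


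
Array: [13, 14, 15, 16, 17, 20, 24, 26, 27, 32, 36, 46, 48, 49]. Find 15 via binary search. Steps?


Search for 15:
[0,13] mid=6 arr[6]=24
[0,5] mid=2 arr[2]=15
Total: 2 comparisons


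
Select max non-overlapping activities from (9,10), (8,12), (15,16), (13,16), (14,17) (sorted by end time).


Greedy: pick earliest-ending, then skip overlaps.
Selected (2 activities): [(9, 10), (15, 16)]


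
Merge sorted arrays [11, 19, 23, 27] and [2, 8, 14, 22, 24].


Compare heads, take smaller each step.
Merged: [2, 8, 11, 14, 19, 22, 23, 24, 27]


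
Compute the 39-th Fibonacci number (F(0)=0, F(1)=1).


F(n)=F(n-1)+F(n-2)
...F(37)=24157817, F(38)=39088169, F(39)=63245986


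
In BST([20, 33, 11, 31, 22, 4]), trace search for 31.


BST root = 20
Search for 31: compare at each node
Path: [20, 33, 31]


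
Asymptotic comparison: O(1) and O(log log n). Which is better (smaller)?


constant grows slower than double-logarithmic
O(1) is asymptotically smaller; O(log log n) grows faster


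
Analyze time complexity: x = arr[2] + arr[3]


Analysis: constant-time operation, no loop
Complexity: O(1)


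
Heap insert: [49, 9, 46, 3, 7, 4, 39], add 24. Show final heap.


Append 24: [49, 9, 46, 3, 7, 4, 39, 24]
Bubble up: swap idx 7(24) with idx 3(3); swap idx 3(24) with idx 1(9)
Result: [49, 24, 46, 9, 7, 4, 39, 3]


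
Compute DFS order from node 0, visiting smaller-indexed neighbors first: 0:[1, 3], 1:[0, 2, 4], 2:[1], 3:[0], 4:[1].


DFS stack-based: start with [0]
Visit order: [0, 1, 2, 4, 3]


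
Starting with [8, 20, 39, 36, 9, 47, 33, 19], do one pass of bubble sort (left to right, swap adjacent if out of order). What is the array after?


After one pass: [8, 20, 36, 9, 39, 33, 19, 47]


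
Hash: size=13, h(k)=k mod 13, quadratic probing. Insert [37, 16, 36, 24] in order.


Insertions: 37->slot 11; 16->slot 3; 36->slot 10; 24->slot 12
Table: [None, None, None, 16, None, None, None, None, None, None, 36, 37, 24]


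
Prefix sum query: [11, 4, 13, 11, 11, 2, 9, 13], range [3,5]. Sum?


Prefix sums: [0, 11, 15, 28, 39, 50, 52, 61, 74]
Sum[3..5] = prefix[6] - prefix[3] = 52 - 28 = 24


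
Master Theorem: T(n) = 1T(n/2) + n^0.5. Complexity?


a=1, b=2, c=0.5. log_2(1)=0 < c=0.5. Case 3: O(n^c) = O(sqrt(n))
Complexity: O(sqrt(n))


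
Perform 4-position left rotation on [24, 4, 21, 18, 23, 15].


Left rotate by 4: [23, 15, 24, 4, 21, 18]


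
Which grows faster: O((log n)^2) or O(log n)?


logarithmic grows slower than polylogarithmic
O(log n) is asymptotically smaller; O((log n)^2) grows faster


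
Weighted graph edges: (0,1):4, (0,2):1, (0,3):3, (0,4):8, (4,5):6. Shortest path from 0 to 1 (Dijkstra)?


Dijkstra from 0:
Distances: {0: 0, 1: 4, 2: 1, 3: 3, 4: 8, 5: 14}
Shortest distance to 1 = 4, path = [0, 1]


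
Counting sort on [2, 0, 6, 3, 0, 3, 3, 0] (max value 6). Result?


Count array: [3, 0, 1, 3, 0, 0, 1]
Reconstruct: [0, 0, 0, 2, 3, 3, 3, 6]


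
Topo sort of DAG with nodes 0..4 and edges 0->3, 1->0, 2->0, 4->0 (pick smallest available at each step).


Kahn's algorithm, process smallest node first
Order: [1, 2, 4, 0, 3]


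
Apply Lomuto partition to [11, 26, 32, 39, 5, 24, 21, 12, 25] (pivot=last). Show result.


Elements <= 25 go left of pivot.
Result: [11, 5, 24, 21, 12, 25, 39, 26, 32], pivot at index 5


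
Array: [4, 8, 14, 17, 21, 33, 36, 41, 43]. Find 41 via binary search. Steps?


Search for 41:
[0,8] mid=4 arr[4]=21
[5,8] mid=6 arr[6]=36
[7,8] mid=7 arr[7]=41
Total: 3 comparisons


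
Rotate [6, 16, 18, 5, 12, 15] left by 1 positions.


Left rotate by 1: [16, 18, 5, 12, 15, 6]


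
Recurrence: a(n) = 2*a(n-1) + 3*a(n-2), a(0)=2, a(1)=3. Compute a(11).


Build bottom-up:
...a(9)=24603, a(10)=73812, a(11)=2*73812+3*24603=221433


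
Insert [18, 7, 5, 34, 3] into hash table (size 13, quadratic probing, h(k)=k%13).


Insertions: 18->slot 5; 7->slot 7; 5->slot 6; 34->slot 8; 3->slot 3
Table: [None, None, None, 3, None, 18, 5, 7, 34, None, None, None, None]


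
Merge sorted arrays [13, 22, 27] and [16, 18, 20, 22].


Compare heads, take smaller each step.
Merged: [13, 16, 18, 20, 22, 22, 27]


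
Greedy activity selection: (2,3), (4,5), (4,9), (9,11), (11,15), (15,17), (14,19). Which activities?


Greedy: pick earliest-ending, then skip overlaps.
Selected (5 activities): [(2, 3), (4, 5), (9, 11), (11, 15), (15, 17)]


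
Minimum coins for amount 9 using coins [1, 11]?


dp[0]=0; dp[i]=1+min(dp[i-c] for c in coins)
...dp[4]=4, dp[5]=5, dp[6]=6, dp[7]=7, dp[8]=8, dp[9]=9
Minimum coins for 9 = 9


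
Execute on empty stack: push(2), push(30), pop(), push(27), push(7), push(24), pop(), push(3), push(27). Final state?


push(2) -> [2]
push(30) -> [2, 30]
pop() returns 30 -> [2]
push(27) -> [2, 27]
push(7) -> [2, 27, 7]
push(24) -> [2, 27, 7, 24]
pop() returns 24 -> [2, 27, 7]
push(3) -> [2, 27, 7, 3]
push(27) -> [2, 27, 7, 3, 27]
Final stack (bottom to top): [2, 27, 7, 3, 27]


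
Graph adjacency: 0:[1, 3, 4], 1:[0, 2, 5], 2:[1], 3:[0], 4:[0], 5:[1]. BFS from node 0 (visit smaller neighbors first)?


BFS queue: start with [0]
Visit order: [0, 1, 3, 4, 2, 5]


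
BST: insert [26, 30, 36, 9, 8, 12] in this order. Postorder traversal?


Root = 26; build tree by BST insertion.
Postorder traversal: [8, 12, 9, 36, 30, 26]


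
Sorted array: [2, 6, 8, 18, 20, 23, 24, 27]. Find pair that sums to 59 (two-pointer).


Two pointers: lo=0, hi=7
No pair sums to 59


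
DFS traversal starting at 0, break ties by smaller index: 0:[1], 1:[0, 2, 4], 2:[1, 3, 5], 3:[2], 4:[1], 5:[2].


DFS stack-based: start with [0]
Visit order: [0, 1, 2, 3, 5, 4]


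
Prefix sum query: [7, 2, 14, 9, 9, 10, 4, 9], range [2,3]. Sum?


Prefix sums: [0, 7, 9, 23, 32, 41, 51, 55, 64]
Sum[2..3] = prefix[4] - prefix[2] = 32 - 9 = 23


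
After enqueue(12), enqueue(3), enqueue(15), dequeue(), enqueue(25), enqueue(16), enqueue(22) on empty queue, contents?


enqueue(12) -> [12]
enqueue(3) -> [12, 3]
enqueue(15) -> [12, 3, 15]
dequeue() returns 12 -> [3, 15]
enqueue(25) -> [3, 15, 25]
enqueue(16) -> [3, 15, 25, 16]
enqueue(22) -> [3, 15, 25, 16, 22]
Final queue (front to back): [3, 15, 25, 16, 22]


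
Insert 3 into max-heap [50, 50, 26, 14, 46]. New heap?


Append 3: [50, 50, 26, 14, 46, 3]
Bubble up: no swaps needed
Result: [50, 50, 26, 14, 46, 3]


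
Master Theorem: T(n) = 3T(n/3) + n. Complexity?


a=3, b=3, c=1. log_3(3)=1 = c=1. Case 2: O(n^c log n) = O(n log n)
Complexity: O(n log n)


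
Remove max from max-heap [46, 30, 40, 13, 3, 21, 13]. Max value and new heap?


Max = 46
Replace root with last, heapify down
Resulting heap: [40, 30, 21, 13, 3, 13]


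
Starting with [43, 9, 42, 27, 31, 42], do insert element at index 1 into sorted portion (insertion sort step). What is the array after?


After one pass: [9, 43, 42, 27, 31, 42]


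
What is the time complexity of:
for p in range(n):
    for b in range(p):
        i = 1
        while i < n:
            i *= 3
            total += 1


Per nesting level: O(n) * O(n) [triangular over p] * O(log n) = O(n^2 log n)
Complexity: O(n^2 log n)


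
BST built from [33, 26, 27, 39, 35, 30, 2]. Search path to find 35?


BST root = 33
Search for 35: compare at each node
Path: [33, 39, 35]


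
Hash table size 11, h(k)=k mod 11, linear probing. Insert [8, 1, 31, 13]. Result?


Insertions: 8->slot 8; 1->slot 1; 31->slot 9; 13->slot 2
Table: [None, 1, 13, None, None, None, None, None, 8, 31, None]


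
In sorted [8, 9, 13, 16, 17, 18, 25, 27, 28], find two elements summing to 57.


Two pointers: lo=0, hi=8
No pair sums to 57


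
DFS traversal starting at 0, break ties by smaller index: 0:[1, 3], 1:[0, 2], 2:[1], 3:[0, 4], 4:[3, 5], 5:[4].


DFS stack-based: start with [0]
Visit order: [0, 1, 2, 3, 4, 5]


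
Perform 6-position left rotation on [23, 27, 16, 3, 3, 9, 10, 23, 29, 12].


Left rotate by 6: [10, 23, 29, 12, 23, 27, 16, 3, 3, 9]


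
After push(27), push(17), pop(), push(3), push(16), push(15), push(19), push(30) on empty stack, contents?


push(27) -> [27]
push(17) -> [27, 17]
pop() returns 17 -> [27]
push(3) -> [27, 3]
push(16) -> [27, 3, 16]
push(15) -> [27, 3, 16, 15]
push(19) -> [27, 3, 16, 15, 19]
push(30) -> [27, 3, 16, 15, 19, 30]
Final stack (bottom to top): [27, 3, 16, 15, 19, 30]


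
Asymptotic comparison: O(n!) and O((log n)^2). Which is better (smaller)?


polylogarithmic grows slower than factorial
O((log n)^2) is asymptotically smaller; O(n!) grows faster


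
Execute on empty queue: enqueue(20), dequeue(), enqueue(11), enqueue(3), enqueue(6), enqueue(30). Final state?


enqueue(20) -> [20]
dequeue() returns 20 -> []
enqueue(11) -> [11]
enqueue(3) -> [11, 3]
enqueue(6) -> [11, 3, 6]
enqueue(30) -> [11, 3, 6, 30]
Final queue (front to back): [11, 3, 6, 30]


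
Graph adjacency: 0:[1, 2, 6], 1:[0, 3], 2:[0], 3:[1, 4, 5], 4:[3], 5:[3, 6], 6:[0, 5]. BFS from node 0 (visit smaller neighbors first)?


BFS queue: start with [0]
Visit order: [0, 1, 2, 6, 3, 5, 4]


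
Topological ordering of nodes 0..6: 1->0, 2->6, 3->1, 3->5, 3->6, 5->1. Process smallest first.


Kahn's algorithm, process smallest node first
Order: [2, 3, 4, 5, 1, 0, 6]


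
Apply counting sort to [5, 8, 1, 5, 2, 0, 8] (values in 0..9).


Count array: [1, 1, 1, 0, 0, 2, 0, 0, 2, 0]
Reconstruct: [0, 1, 2, 5, 5, 8, 8]


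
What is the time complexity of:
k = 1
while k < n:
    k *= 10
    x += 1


Per nesting level: O(log n) = O(log n)
Complexity: O(log n)


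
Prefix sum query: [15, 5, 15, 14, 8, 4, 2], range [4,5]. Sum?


Prefix sums: [0, 15, 20, 35, 49, 57, 61, 63]
Sum[4..5] = prefix[6] - prefix[4] = 61 - 49 = 12


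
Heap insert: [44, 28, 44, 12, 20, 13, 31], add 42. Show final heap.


Append 42: [44, 28, 44, 12, 20, 13, 31, 42]
Bubble up: swap idx 7(42) with idx 3(12); swap idx 3(42) with idx 1(28)
Result: [44, 42, 44, 28, 20, 13, 31, 12]


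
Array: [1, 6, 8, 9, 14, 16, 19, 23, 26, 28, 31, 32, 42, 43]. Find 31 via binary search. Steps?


Search for 31:
[0,13] mid=6 arr[6]=19
[7,13] mid=10 arr[10]=31
Total: 2 comparisons


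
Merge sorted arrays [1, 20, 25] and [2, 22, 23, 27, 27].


Compare heads, take smaller each step.
Merged: [1, 2, 20, 22, 23, 25, 27, 27]


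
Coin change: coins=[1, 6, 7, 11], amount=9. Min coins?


dp[0]=0; dp[i]=1+min(dp[i-c] for c in coins)
...dp[4]=4, dp[5]=5, dp[6]=1, dp[7]=1, dp[8]=2, dp[9]=3
Minimum coins for 9 = 3


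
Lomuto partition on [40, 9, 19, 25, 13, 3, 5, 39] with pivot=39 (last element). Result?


Elements <= 39 go left of pivot.
Result: [9, 19, 25, 13, 3, 5, 39, 40], pivot at index 6


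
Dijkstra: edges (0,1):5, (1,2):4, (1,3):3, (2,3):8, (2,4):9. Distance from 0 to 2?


Dijkstra from 0:
Distances: {0: 0, 1: 5, 2: 9, 3: 8, 4: 18}
Shortest distance to 2 = 9, path = [0, 1, 2]


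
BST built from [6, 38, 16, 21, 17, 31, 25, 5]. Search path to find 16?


BST root = 6
Search for 16: compare at each node
Path: [6, 38, 16]


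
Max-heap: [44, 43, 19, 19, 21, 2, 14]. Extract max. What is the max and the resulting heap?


Max = 44
Replace root with last, heapify down
Resulting heap: [43, 21, 19, 19, 14, 2]


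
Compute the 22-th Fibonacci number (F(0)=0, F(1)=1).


F(n)=F(n-1)+F(n-2)
...F(20)=6765, F(21)=10946, F(22)=17711


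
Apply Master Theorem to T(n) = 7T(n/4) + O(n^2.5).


a=7, b=4, c=2.5. log_4(7)=1.404 < c=2.5. Case 3: O(n^c) = O(n^2.500)
Complexity: O(n^2.500)


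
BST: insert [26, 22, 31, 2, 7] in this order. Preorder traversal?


Root = 26; build tree by BST insertion.
Preorder traversal: [26, 22, 2, 7, 31]


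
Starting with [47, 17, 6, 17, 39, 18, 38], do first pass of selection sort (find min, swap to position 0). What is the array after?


After one pass: [6, 17, 47, 17, 39, 18, 38]


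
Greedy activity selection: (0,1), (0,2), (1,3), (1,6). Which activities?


Greedy: pick earliest-ending, then skip overlaps.
Selected (2 activities): [(0, 1), (1, 3)]


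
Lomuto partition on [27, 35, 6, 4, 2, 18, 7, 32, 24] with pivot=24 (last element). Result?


Elements <= 24 go left of pivot.
Result: [6, 4, 2, 18, 7, 24, 27, 32, 35], pivot at index 5


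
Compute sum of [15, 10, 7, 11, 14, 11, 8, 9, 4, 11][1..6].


Prefix sums: [0, 15, 25, 32, 43, 57, 68, 76, 85, 89, 100]
Sum[1..6] = prefix[7] - prefix[1] = 76 - 15 = 61


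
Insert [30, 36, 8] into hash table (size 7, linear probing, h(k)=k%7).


Insertions: 30->slot 2; 36->slot 1; 8->slot 3
Table: [None, 36, 30, 8, None, None, None]


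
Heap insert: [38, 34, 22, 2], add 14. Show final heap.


Append 14: [38, 34, 22, 2, 14]
Bubble up: no swaps needed
Result: [38, 34, 22, 2, 14]


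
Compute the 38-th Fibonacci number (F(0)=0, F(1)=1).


F(n)=F(n-1)+F(n-2)
...F(36)=14930352, F(37)=24157817, F(38)=39088169


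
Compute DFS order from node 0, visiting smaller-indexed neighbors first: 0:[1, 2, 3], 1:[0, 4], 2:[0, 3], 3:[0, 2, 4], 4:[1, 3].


DFS stack-based: start with [0]
Visit order: [0, 1, 4, 3, 2]


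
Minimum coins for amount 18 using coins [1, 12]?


dp[0]=0; dp[i]=1+min(dp[i-c] for c in coins)
...dp[13]=2, dp[14]=3, dp[15]=4, dp[16]=5, dp[17]=6, dp[18]=7
Minimum coins for 18 = 7


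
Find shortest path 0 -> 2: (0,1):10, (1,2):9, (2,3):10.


Dijkstra from 0:
Distances: {0: 0, 1: 10, 2: 19, 3: 29}
Shortest distance to 2 = 19, path = [0, 1, 2]


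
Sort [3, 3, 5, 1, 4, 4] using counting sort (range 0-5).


Count array: [0, 1, 0, 2, 2, 1]
Reconstruct: [1, 3, 3, 4, 4, 5]


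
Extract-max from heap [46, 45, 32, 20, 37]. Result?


Max = 46
Replace root with last, heapify down
Resulting heap: [45, 37, 32, 20]


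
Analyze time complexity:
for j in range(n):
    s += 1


Per nesting level: O(n) = O(n)
Complexity: O(n)


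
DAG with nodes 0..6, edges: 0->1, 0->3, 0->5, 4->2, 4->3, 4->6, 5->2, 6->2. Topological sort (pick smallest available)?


Kahn's algorithm, process smallest node first
Order: [0, 1, 4, 3, 5, 6, 2]


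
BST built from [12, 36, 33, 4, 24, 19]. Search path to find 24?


BST root = 12
Search for 24: compare at each node
Path: [12, 36, 33, 24]


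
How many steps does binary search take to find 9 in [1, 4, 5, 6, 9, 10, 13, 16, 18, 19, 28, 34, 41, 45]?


Search for 9:
[0,13] mid=6 arr[6]=13
[0,5] mid=2 arr[2]=5
[3,5] mid=4 arr[4]=9
Total: 3 comparisons


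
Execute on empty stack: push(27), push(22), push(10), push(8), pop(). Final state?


push(27) -> [27]
push(22) -> [27, 22]
push(10) -> [27, 22, 10]
push(8) -> [27, 22, 10, 8]
pop() returns 8 -> [27, 22, 10]
Final stack (bottom to top): [27, 22, 10]


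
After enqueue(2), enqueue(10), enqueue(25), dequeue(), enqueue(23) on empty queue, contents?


enqueue(2) -> [2]
enqueue(10) -> [2, 10]
enqueue(25) -> [2, 10, 25]
dequeue() returns 2 -> [10, 25]
enqueue(23) -> [10, 25, 23]
Final queue (front to back): [10, 25, 23]


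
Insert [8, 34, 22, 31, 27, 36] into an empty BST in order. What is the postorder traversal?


Root = 8; build tree by BST insertion.
Postorder traversal: [27, 31, 22, 36, 34, 8]


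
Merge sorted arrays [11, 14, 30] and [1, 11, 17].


Compare heads, take smaller each step.
Merged: [1, 11, 11, 14, 17, 30]


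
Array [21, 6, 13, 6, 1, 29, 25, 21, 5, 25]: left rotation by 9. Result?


Left rotate by 9: [25, 21, 6, 13, 6, 1, 29, 25, 21, 5]


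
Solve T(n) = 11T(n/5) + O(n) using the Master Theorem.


a=11, b=5, c=1. log_5(11)=1.490 > c=1. Case 1: O(n^log_b(a)) = O(n^1.490)
Complexity: O(n^1.490)


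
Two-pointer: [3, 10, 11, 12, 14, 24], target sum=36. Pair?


Two pointers: lo=0, hi=5
Found pair: (12, 24) summing to 36


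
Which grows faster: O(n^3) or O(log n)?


logarithmic grows slower than cubic
O(log n) is asymptotically smaller; O(n^3) grows faster


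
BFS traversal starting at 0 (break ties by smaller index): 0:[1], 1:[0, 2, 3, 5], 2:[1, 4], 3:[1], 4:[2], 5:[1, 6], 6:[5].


BFS queue: start with [0]
Visit order: [0, 1, 2, 3, 5, 4, 6]


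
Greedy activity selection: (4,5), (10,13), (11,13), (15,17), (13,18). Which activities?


Greedy: pick earliest-ending, then skip overlaps.
Selected (3 activities): [(4, 5), (10, 13), (15, 17)]


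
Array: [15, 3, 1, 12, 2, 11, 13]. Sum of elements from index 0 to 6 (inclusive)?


Prefix sums: [0, 15, 18, 19, 31, 33, 44, 57]
Sum[0..6] = prefix[7] - prefix[0] = 57 - 0 = 57


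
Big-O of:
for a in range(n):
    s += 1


Per nesting level: O(n) = O(n)
Complexity: O(n)


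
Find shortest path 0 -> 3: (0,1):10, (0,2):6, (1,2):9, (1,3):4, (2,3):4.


Dijkstra from 0:
Distances: {0: 0, 1: 10, 2: 6, 3: 10}
Shortest distance to 3 = 10, path = [0, 2, 3]


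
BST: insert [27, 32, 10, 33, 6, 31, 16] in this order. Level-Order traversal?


Root = 27; build tree by BST insertion.
Level-Order traversal: [27, 10, 32, 6, 16, 31, 33]


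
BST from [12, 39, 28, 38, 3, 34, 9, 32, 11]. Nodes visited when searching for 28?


BST root = 12
Search for 28: compare at each node
Path: [12, 39, 28]


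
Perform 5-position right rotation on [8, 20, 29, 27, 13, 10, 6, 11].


Right rotate by 5: [27, 13, 10, 6, 11, 8, 20, 29]


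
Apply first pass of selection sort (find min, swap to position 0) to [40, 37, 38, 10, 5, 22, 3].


After one pass: [3, 37, 38, 10, 5, 22, 40]


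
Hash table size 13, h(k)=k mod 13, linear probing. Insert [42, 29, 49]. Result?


Insertions: 42->slot 3; 29->slot 4; 49->slot 10
Table: [None, None, None, 42, 29, None, None, None, None, None, 49, None, None]


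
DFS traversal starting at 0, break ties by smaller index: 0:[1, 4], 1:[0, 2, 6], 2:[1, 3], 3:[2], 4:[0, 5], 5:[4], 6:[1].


DFS stack-based: start with [0]
Visit order: [0, 1, 2, 3, 6, 4, 5]


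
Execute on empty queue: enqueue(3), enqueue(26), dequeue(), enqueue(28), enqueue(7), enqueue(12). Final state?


enqueue(3) -> [3]
enqueue(26) -> [3, 26]
dequeue() returns 3 -> [26]
enqueue(28) -> [26, 28]
enqueue(7) -> [26, 28, 7]
enqueue(12) -> [26, 28, 7, 12]
Final queue (front to back): [26, 28, 7, 12]


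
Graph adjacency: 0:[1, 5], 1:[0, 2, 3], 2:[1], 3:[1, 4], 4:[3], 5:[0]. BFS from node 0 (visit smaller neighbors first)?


BFS queue: start with [0]
Visit order: [0, 1, 5, 2, 3, 4]


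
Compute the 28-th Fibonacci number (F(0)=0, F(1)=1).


F(n)=F(n-1)+F(n-2)
...F(26)=121393, F(27)=196418, F(28)=317811


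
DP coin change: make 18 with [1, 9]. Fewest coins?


dp[0]=0; dp[i]=1+min(dp[i-c] for c in coins)
...dp[13]=5, dp[14]=6, dp[15]=7, dp[16]=8, dp[17]=9, dp[18]=2
Minimum coins for 18 = 2


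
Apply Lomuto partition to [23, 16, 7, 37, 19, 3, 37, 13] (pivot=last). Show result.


Elements <= 13 go left of pivot.
Result: [7, 3, 13, 37, 19, 16, 37, 23], pivot at index 2


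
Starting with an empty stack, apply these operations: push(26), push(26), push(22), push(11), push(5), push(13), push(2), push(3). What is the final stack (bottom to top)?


push(26) -> [26]
push(26) -> [26, 26]
push(22) -> [26, 26, 22]
push(11) -> [26, 26, 22, 11]
push(5) -> [26, 26, 22, 11, 5]
push(13) -> [26, 26, 22, 11, 5, 13]
push(2) -> [26, 26, 22, 11, 5, 13, 2]
push(3) -> [26, 26, 22, 11, 5, 13, 2, 3]
Final stack (bottom to top): [26, 26, 22, 11, 5, 13, 2, 3]


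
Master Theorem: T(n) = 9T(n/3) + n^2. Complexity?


a=9, b=3, c=2. log_3(9)=2 = c=2. Case 2: O(n^c log n) = O(n^2 log n)
Complexity: O(n^2 log n)


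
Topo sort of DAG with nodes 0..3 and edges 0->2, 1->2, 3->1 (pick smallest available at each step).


Kahn's algorithm, process smallest node first
Order: [0, 3, 1, 2]


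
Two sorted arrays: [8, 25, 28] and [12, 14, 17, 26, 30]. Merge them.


Compare heads, take smaller each step.
Merged: [8, 12, 14, 17, 25, 26, 28, 30]


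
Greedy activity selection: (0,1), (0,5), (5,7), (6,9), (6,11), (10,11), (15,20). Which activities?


Greedy: pick earliest-ending, then skip overlaps.
Selected (4 activities): [(0, 1), (5, 7), (10, 11), (15, 20)]


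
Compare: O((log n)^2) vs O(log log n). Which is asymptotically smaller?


double-logarithmic grows slower than polylogarithmic
O(log log n) is asymptotically smaller; O((log n)^2) grows faster


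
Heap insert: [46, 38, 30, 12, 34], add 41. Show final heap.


Append 41: [46, 38, 30, 12, 34, 41]
Bubble up: swap idx 5(41) with idx 2(30)
Result: [46, 38, 41, 12, 34, 30]


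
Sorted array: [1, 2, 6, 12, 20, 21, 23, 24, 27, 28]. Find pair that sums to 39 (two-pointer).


Two pointers: lo=0, hi=9
Found pair: (12, 27) summing to 39


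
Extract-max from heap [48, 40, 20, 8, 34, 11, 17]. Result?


Max = 48
Replace root with last, heapify down
Resulting heap: [40, 34, 20, 8, 17, 11]


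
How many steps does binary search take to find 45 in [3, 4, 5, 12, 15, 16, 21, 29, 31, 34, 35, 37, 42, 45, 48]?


Search for 45:
[0,14] mid=7 arr[7]=29
[8,14] mid=11 arr[11]=37
[12,14] mid=13 arr[13]=45
Total: 3 comparisons


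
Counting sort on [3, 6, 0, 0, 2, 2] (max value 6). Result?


Count array: [2, 0, 2, 1, 0, 0, 1]
Reconstruct: [0, 0, 2, 2, 3, 6]


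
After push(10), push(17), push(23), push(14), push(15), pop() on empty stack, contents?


push(10) -> [10]
push(17) -> [10, 17]
push(23) -> [10, 17, 23]
push(14) -> [10, 17, 23, 14]
push(15) -> [10, 17, 23, 14, 15]
pop() returns 15 -> [10, 17, 23, 14]
Final stack (bottom to top): [10, 17, 23, 14]


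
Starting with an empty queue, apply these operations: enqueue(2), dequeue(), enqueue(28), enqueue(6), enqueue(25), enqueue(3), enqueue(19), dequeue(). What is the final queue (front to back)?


enqueue(2) -> [2]
dequeue() returns 2 -> []
enqueue(28) -> [28]
enqueue(6) -> [28, 6]
enqueue(25) -> [28, 6, 25]
enqueue(3) -> [28, 6, 25, 3]
enqueue(19) -> [28, 6, 25, 3, 19]
dequeue() returns 28 -> [6, 25, 3, 19]
Final queue (front to back): [6, 25, 3, 19]


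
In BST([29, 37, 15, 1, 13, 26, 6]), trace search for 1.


BST root = 29
Search for 1: compare at each node
Path: [29, 15, 1]


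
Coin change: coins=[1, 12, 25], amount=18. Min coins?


dp[0]=0; dp[i]=1+min(dp[i-c] for c in coins)
...dp[13]=2, dp[14]=3, dp[15]=4, dp[16]=5, dp[17]=6, dp[18]=7
Minimum coins for 18 = 7


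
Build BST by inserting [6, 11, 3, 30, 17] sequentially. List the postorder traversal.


Root = 6; build tree by BST insertion.
Postorder traversal: [3, 17, 30, 11, 6]


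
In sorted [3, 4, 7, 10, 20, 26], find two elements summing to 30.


Two pointers: lo=0, hi=5
Found pair: (4, 26) summing to 30


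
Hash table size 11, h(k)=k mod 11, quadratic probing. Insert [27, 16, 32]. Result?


Insertions: 27->slot 5; 16->slot 6; 32->slot 10
Table: [None, None, None, None, None, 27, 16, None, None, None, 32]


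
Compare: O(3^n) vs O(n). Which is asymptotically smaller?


linear grows slower than exponential (base 3)
O(n) is asymptotically smaller; O(3^n) grows faster


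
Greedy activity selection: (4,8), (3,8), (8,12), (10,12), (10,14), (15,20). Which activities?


Greedy: pick earliest-ending, then skip overlaps.
Selected (3 activities): [(4, 8), (8, 12), (15, 20)]


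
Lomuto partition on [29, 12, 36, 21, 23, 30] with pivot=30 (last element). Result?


Elements <= 30 go left of pivot.
Result: [29, 12, 21, 23, 30, 36], pivot at index 4


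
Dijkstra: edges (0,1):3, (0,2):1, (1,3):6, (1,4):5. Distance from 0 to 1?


Dijkstra from 0:
Distances: {0: 0, 1: 3, 2: 1, 3: 9, 4: 8}
Shortest distance to 1 = 3, path = [0, 1]


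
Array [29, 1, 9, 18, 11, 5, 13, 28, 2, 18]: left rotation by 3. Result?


Left rotate by 3: [18, 11, 5, 13, 28, 2, 18, 29, 1, 9]


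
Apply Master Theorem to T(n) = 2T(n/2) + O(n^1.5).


a=2, b=2, c=1.5. log_2(2)=1 < c=1.5. Case 3: O(n^c) = O(n^1.500)
Complexity: O(n^1.500)


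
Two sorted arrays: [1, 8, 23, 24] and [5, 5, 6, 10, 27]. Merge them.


Compare heads, take smaller each step.
Merged: [1, 5, 5, 6, 8, 10, 23, 24, 27]


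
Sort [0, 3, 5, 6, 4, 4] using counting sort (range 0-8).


Count array: [1, 0, 0, 1, 2, 1, 1, 0, 0]
Reconstruct: [0, 3, 4, 4, 5, 6]


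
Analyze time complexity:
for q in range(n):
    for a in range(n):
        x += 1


Per nesting level: O(n) * O(n) = O(n^2)
Complexity: O(n^2)


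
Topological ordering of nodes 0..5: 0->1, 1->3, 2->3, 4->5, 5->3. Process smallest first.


Kahn's algorithm, process smallest node first
Order: [0, 1, 2, 4, 5, 3]


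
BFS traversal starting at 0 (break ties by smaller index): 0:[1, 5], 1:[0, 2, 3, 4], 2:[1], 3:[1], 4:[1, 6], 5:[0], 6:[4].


BFS queue: start with [0]
Visit order: [0, 1, 5, 2, 3, 4, 6]


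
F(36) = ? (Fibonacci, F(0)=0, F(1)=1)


F(n)=F(n-1)+F(n-2)
...F(34)=5702887, F(35)=9227465, F(36)=14930352


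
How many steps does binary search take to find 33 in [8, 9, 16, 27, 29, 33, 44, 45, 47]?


Search for 33:
[0,8] mid=4 arr[4]=29
[5,8] mid=6 arr[6]=44
[5,5] mid=5 arr[5]=33
Total: 3 comparisons


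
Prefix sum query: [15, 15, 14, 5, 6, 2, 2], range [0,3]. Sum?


Prefix sums: [0, 15, 30, 44, 49, 55, 57, 59]
Sum[0..3] = prefix[4] - prefix[0] = 49 - 0 = 49


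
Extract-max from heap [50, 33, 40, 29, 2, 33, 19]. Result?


Max = 50
Replace root with last, heapify down
Resulting heap: [40, 33, 33, 29, 2, 19]


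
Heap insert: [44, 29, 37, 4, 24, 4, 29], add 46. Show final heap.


Append 46: [44, 29, 37, 4, 24, 4, 29, 46]
Bubble up: swap idx 7(46) with idx 3(4); swap idx 3(46) with idx 1(29); swap idx 1(46) with idx 0(44)
Result: [46, 44, 37, 29, 24, 4, 29, 4]


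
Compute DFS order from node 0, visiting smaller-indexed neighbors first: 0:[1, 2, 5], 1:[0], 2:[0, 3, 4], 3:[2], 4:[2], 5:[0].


DFS stack-based: start with [0]
Visit order: [0, 1, 2, 3, 4, 5]


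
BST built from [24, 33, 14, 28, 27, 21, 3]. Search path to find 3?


BST root = 24
Search for 3: compare at each node
Path: [24, 14, 3]


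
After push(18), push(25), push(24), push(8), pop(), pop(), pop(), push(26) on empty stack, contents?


push(18) -> [18]
push(25) -> [18, 25]
push(24) -> [18, 25, 24]
push(8) -> [18, 25, 24, 8]
pop() returns 8 -> [18, 25, 24]
pop() returns 24 -> [18, 25]
pop() returns 25 -> [18]
push(26) -> [18, 26]
Final stack (bottom to top): [18, 26]


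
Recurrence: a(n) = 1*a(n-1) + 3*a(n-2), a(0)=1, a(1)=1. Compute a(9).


Build bottom-up:
...a(7)=217, a(8)=508, a(9)=1*508+3*217=1159


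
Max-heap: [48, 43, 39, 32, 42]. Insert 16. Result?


Append 16: [48, 43, 39, 32, 42, 16]
Bubble up: no swaps needed
Result: [48, 43, 39, 32, 42, 16]


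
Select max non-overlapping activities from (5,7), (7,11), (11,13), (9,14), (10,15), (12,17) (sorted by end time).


Greedy: pick earliest-ending, then skip overlaps.
Selected (3 activities): [(5, 7), (7, 11), (11, 13)]


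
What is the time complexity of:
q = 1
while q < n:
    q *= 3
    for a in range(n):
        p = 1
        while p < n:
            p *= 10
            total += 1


Per nesting level: O(log n) * O(n) * O(log n) = O(n (log n)^2)
Complexity: O(n (log n)^2)


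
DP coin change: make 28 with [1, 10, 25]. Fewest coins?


dp[0]=0; dp[i]=1+min(dp[i-c] for c in coins)
...dp[23]=5, dp[24]=6, dp[25]=1, dp[26]=2, dp[27]=3, dp[28]=4
Minimum coins for 28 = 4


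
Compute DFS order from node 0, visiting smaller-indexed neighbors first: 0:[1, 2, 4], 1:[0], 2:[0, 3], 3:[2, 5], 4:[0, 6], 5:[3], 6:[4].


DFS stack-based: start with [0]
Visit order: [0, 1, 2, 3, 5, 4, 6]


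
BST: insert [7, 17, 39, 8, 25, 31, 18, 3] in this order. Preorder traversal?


Root = 7; build tree by BST insertion.
Preorder traversal: [7, 3, 17, 8, 39, 25, 18, 31]


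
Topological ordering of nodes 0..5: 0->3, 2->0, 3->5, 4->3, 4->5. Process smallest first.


Kahn's algorithm, process smallest node first
Order: [1, 2, 0, 4, 3, 5]


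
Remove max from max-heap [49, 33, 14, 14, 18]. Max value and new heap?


Max = 49
Replace root with last, heapify down
Resulting heap: [33, 18, 14, 14]


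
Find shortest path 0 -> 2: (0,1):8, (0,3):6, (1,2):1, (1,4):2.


Dijkstra from 0:
Distances: {0: 0, 1: 8, 2: 9, 3: 6, 4: 10}
Shortest distance to 2 = 9, path = [0, 1, 2]


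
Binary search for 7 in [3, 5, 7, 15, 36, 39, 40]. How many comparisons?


Search for 7:
[0,6] mid=3 arr[3]=15
[0,2] mid=1 arr[1]=5
[2,2] mid=2 arr[2]=7
Total: 3 comparisons


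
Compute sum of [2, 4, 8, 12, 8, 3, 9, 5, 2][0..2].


Prefix sums: [0, 2, 6, 14, 26, 34, 37, 46, 51, 53]
Sum[0..2] = prefix[3] - prefix[0] = 14 - 0 = 14


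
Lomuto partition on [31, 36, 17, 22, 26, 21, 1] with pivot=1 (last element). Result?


Elements <= 1 go left of pivot.
Result: [1, 36, 17, 22, 26, 21, 31], pivot at index 0


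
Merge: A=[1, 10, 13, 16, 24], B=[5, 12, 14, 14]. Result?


Compare heads, take smaller each step.
Merged: [1, 5, 10, 12, 13, 14, 14, 16, 24]


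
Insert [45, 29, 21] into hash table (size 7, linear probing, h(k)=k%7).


Insertions: 45->slot 3; 29->slot 1; 21->slot 0
Table: [21, 29, None, 45, None, None, None]


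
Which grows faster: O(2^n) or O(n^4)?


quartic grows slower than exponential
O(n^4) is asymptotically smaller; O(2^n) grows faster


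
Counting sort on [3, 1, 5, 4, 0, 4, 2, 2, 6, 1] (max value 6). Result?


Count array: [1, 2, 2, 1, 2, 1, 1]
Reconstruct: [0, 1, 1, 2, 2, 3, 4, 4, 5, 6]


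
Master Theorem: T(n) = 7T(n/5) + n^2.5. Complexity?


a=7, b=5, c=2.5. log_5(7)=1.209 < c=2.5. Case 3: O(n^c) = O(n^2.500)
Complexity: O(n^2.500)


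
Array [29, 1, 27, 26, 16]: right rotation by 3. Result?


Right rotate by 3: [27, 26, 16, 29, 1]


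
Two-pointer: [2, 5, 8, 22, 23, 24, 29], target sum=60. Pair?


Two pointers: lo=0, hi=6
No pair sums to 60


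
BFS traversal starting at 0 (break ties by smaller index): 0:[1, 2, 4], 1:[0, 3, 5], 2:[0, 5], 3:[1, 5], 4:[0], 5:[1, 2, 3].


BFS queue: start with [0]
Visit order: [0, 1, 2, 4, 3, 5]


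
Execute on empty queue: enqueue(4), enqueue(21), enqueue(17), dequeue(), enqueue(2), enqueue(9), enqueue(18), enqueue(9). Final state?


enqueue(4) -> [4]
enqueue(21) -> [4, 21]
enqueue(17) -> [4, 21, 17]
dequeue() returns 4 -> [21, 17]
enqueue(2) -> [21, 17, 2]
enqueue(9) -> [21, 17, 2, 9]
enqueue(18) -> [21, 17, 2, 9, 18]
enqueue(9) -> [21, 17, 2, 9, 18, 9]
Final queue (front to back): [21, 17, 2, 9, 18, 9]


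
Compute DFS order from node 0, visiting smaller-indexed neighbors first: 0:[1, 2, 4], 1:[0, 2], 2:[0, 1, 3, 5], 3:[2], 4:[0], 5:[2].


DFS stack-based: start with [0]
Visit order: [0, 1, 2, 3, 5, 4]
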